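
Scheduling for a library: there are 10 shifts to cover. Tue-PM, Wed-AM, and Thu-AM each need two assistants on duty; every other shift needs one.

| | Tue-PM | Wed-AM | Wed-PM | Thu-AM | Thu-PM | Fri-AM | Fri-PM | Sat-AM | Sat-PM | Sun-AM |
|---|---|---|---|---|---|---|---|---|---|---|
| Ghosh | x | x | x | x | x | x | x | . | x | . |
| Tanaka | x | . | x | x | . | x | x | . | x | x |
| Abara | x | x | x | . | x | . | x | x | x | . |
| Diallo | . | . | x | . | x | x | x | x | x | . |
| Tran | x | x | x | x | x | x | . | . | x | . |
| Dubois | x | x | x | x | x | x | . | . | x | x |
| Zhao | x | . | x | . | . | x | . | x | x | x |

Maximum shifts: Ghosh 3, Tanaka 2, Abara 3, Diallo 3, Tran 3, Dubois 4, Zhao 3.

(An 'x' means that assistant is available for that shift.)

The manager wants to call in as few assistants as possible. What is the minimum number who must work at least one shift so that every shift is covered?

4

13 slots to fill and no one can take more than 4, so at least ⌈13/4⌉ = 4 assistants are needed.
Ghosh, Abara, Diallo, and Dubois alone can cover everything: Tue-PM→Ghosh+Abara, Wed-AM→Ghosh+Abara, Wed-PM→Diallo, Thu-AM→Ghosh+Dubois, Thu-PM→Dubois, Fri-AM→Diallo, Fri-PM→Diallo, Sat-AM→Abara, Sat-PM→Dubois, Sun-AM→Dubois.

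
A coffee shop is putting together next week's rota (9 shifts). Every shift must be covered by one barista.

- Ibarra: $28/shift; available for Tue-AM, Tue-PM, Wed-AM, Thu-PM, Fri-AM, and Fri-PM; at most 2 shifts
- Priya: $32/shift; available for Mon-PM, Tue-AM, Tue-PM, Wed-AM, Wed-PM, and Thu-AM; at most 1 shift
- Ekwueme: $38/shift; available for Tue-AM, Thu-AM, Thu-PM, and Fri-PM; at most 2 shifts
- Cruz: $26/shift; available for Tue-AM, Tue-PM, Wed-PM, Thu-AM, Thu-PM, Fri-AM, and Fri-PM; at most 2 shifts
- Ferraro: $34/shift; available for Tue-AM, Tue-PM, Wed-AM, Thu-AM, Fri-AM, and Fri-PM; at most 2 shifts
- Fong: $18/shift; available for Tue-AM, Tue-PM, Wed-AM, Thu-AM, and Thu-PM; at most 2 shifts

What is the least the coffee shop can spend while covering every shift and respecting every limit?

$244

Mon-PM can only be covered by Priya, so that assignment is forced.
Picking the cheapest available barista for each shift independently would cost $200, but that ignores the shift limits.
An optimal schedule: Mon-PM→Priya, Tue-AM→Ferraro, Tue-PM→Ibarra, Wed-AM→Fong, Wed-PM→Cruz, Thu-AM→Ferraro, Thu-PM→Fong, Fri-AM→Cruz, Fri-PM→Ibarra.
Total: 32 + 34 + 28 + 18 + 26 + 34 + 18 + 26 + 28 = $244.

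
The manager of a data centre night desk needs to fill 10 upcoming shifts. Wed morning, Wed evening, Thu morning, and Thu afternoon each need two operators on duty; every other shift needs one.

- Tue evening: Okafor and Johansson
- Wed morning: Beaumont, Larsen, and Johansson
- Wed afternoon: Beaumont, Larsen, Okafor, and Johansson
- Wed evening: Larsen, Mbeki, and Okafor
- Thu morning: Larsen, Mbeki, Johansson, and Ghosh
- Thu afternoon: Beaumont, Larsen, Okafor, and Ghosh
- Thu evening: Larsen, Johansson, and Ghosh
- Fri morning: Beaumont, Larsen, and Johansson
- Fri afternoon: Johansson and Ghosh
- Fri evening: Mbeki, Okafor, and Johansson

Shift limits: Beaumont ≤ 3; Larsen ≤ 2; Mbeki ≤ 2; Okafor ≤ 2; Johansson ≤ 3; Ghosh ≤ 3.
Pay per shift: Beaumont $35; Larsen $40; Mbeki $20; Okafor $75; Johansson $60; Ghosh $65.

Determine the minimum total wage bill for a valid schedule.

$675

Picking the cheapest available operator for each shift independently would cost $520, but that ignores the shift limits.
An optimal schedule: Tue evening→Johansson, Wed morning→Beaumont+Larsen, Wed afternoon→Beaumont, Wed evening→Mbeki+Larsen, Thu morning→Johansson+Ghosh, Thu afternoon→Ghosh+Okafor, Thu evening→Ghosh, Fri morning→Beaumont, Fri afternoon→Johansson, Fri evening→Mbeki.
Total: 60 + 35 + 40 + 35 + 20 + 40 + 60 + 65 + 65 + 75 + 65 + 35 + 60 + 20 = $675.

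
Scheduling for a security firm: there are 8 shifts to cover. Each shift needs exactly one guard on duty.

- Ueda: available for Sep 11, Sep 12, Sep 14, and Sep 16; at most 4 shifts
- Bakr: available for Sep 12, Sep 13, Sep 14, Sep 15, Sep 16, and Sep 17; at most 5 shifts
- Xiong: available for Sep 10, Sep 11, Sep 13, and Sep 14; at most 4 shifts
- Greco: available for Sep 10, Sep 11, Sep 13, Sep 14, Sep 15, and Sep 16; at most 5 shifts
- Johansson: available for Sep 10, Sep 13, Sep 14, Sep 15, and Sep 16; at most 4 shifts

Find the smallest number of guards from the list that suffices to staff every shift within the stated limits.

2

8 slots to fill and no one can take more than 5, so at least ⌈8/5⌉ = 2 guards are needed.
Bakr and Xiong alone can cover everything: Sep 10→Xiong, Sep 11→Xiong, Sep 12→Bakr, Sep 13→Bakr, Sep 14→Xiong, Sep 15→Bakr, Sep 16→Bakr, Sep 17→Bakr.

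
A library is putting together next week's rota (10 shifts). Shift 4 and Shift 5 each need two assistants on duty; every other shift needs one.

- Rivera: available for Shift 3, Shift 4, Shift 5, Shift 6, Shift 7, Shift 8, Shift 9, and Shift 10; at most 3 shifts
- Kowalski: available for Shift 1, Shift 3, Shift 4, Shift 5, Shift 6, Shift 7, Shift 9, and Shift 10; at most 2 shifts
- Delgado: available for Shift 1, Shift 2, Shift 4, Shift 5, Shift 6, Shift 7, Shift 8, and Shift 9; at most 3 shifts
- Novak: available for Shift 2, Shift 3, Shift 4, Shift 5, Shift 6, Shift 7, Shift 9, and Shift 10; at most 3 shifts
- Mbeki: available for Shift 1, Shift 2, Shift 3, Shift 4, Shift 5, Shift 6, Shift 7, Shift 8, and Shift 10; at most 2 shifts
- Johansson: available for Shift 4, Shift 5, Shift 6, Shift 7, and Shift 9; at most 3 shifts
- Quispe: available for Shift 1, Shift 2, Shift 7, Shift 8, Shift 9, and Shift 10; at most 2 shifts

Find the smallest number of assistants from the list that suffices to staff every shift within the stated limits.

4

12 slots to fill and no one can take more than 3, so at least ⌈12/3⌉ = 4 assistants are needed.
Rivera, Delgado, Novak, and Johansson alone can cover everything: Shift 1→Delgado, Shift 2→Delgado, Shift 3→Rivera, Shift 4→Novak+Johansson, Shift 5→Novak+Johansson, Shift 6→Delgado, Shift 7→Novak, Shift 8→Rivera, Shift 9→Johansson, Shift 10→Rivera.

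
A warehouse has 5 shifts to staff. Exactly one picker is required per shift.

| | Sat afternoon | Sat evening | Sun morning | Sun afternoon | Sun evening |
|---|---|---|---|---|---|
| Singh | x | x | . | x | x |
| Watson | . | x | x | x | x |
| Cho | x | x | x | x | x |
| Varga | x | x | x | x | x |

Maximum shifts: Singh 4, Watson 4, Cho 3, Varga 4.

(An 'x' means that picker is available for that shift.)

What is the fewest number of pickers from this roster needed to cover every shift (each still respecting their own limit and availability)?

2

5 slots to fill and no one can take more than 4, so at least ⌈5/4⌉ = 2 pickers are needed.
Singh and Watson alone can cover everything: Sat afternoon→Singh, Sat evening→Singh, Sun morning→Watson, Sun afternoon→Singh, Sun evening→Singh.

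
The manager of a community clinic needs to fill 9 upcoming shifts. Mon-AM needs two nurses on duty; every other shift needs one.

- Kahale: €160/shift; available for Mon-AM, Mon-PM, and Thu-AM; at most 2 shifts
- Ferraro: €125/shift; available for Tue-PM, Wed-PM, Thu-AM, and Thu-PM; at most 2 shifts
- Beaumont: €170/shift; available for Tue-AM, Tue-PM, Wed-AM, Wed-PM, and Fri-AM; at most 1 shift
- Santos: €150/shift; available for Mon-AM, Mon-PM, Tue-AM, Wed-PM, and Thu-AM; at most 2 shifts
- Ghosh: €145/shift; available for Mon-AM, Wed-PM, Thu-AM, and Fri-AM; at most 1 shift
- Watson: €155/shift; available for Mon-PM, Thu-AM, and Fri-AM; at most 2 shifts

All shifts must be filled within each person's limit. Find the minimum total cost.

€1495

Wed-AM can only be covered by Beaumont, so that assignment is forced.
Thu-PM can only be covered by Ferraro, so that assignment is forced.
Picking the cheapest available nurse for each shift independently would cost €1410, but that ignores the shift limits.
An optimal schedule: Mon-AM→Kahale+Santos, Mon-PM→Kahale, Tue-AM→Santos, Tue-PM→Ferraro, Wed-AM→Beaumont, Wed-PM→Ghosh, Thu-AM→Watson, Thu-PM→Ferraro, Fri-AM→Watson.
Total: 160 + 150 + 160 + 150 + 125 + 170 + 145 + 155 + 125 + 155 = €1495.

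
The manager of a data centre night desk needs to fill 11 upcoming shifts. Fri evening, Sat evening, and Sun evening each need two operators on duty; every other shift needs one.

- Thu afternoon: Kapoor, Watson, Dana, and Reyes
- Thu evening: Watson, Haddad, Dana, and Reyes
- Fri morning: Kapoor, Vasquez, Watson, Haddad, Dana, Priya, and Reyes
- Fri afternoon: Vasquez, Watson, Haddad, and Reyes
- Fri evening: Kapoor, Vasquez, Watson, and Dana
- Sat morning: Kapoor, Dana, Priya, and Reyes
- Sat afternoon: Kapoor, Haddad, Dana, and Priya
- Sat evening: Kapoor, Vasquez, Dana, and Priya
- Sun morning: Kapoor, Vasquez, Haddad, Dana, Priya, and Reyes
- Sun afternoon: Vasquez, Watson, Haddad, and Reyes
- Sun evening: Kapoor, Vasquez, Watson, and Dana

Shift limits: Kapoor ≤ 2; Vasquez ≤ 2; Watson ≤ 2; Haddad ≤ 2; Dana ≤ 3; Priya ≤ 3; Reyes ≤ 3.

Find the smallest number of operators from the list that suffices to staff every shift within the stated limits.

14 slots to fill and no one can take more than 3, so at least ⌈14/3⌉ = 5 operators are needed.
Any 5 operators together have capacity at most 3+3+3+2+2 = 13 < 14 slots, so 5 can never suffice.
Kapoor, Vasquez, Watson, Haddad, Dana, and Priya alone can cover everything: Thu afternoon→Kapoor, Thu evening→Watson, Fri morning→Priya, Fri afternoon→Vasquez, Fri evening→Vasquez+Dana, Sat morning→Kapoor, Sat afternoon→Haddad, Sat evening→Dana+Priya, Sun morning→Priya, Sun afternoon→Haddad, Sun evening→Watson+Dana.

6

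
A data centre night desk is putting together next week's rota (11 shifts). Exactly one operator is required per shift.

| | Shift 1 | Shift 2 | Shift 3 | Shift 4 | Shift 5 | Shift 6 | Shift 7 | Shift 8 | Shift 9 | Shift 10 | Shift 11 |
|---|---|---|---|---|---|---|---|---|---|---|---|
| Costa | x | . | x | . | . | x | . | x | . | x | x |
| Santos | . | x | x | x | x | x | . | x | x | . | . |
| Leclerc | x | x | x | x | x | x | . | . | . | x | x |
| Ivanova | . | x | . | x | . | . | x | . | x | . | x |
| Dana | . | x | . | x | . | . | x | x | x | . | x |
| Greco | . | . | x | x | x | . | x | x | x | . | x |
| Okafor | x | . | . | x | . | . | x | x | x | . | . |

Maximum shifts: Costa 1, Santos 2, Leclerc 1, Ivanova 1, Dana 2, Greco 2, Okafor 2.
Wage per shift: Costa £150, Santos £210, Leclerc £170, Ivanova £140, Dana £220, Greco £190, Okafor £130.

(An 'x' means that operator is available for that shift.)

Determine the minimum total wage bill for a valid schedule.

Picking the cheapest available operator for each shift independently would cost £1550, but that ignores the shift limits.
An optimal schedule: Shift 1→Leclerc, Shift 2→Ivanova, Shift 3→Greco, Shift 4→Okafor, Shift 5→Santos, Shift 6→Santos, Shift 7→Dana, Shift 8→Dana, Shift 9→Okafor, Shift 10→Costa, Shift 11→Greco.
Total: 170 + 140 + 190 + 130 + 210 + 210 + 220 + 220 + 130 + 150 + 190 = £1960.

£1960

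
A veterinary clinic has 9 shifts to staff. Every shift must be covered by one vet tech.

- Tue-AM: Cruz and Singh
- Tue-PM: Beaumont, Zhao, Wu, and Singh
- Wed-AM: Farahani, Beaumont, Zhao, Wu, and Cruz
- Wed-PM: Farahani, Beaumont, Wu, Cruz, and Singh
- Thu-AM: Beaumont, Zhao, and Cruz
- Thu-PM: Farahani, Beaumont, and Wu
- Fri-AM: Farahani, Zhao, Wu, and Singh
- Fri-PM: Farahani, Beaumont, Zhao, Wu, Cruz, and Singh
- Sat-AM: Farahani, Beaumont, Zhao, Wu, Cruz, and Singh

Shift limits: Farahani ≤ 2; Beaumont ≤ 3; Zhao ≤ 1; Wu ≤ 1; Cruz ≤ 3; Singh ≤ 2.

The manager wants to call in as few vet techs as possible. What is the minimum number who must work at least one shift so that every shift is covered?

4

9 slots to fill and no one can take more than 3, so at least ⌈9/3⌉ = 3 vet techs are needed.
Any 3 vet techs together have capacity at most 3+3+2 = 8 < 9 slots, so 3 can never suffice.
Farahani, Beaumont, Zhao, and Cruz alone can cover everything: Tue-AM→Cruz, Tue-PM→Beaumont, Wed-AM→Zhao, Wed-PM→Beaumont, Thu-AM→Beaumont, Thu-PM→Farahani, Fri-AM→Farahani, Fri-PM→Cruz, Sat-AM→Cruz.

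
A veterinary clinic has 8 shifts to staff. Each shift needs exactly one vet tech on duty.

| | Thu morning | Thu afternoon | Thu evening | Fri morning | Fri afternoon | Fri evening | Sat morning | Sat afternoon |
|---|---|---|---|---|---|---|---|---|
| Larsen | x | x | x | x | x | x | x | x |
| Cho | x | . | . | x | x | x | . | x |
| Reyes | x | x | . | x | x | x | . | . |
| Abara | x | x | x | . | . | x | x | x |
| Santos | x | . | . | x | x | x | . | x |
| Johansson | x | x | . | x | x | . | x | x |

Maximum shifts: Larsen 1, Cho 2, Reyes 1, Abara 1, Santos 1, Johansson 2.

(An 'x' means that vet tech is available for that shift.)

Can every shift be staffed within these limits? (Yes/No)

One valid schedule: Thu morning→Johansson, Thu afternoon→Reyes, Thu evening→Larsen, Fri morning→Cho, Fri afternoon→Cho, Fri evening→Santos, Sat morning→Abara, Sat afternoon→Johansson.
Loads: Larsen 1/1, Cho 2/2, Reyes 1/1, Abara 1/1, Santos 1/1, Johansson 2/2 — all within limits.

Yes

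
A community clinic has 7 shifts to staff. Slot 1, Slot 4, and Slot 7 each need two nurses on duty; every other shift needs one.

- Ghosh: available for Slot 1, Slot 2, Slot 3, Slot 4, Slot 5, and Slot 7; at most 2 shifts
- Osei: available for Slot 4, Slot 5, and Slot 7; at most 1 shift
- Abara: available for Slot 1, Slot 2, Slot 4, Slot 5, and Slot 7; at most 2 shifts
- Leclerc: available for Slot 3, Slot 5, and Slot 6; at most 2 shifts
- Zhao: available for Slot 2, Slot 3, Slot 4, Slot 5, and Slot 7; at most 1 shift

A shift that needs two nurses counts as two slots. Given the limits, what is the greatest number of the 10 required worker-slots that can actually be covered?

Total capacity across all nurses is 2+1+2+2+1 = 8, and 10 slots are needed, so at most 8 can be filled.
An assignment achieving 8: Slot 1→Ghosh+Abara, Slot 2→Ghosh, Slot 3→Leclerc, Slot 4→Osei+Abara, Slot 6→Leclerc, Slot 7→Zhao.
Loads: Ghosh 2/2, Osei 1/1, Abara 2/2, Leclerc 2/2, Zhao 1/1.

8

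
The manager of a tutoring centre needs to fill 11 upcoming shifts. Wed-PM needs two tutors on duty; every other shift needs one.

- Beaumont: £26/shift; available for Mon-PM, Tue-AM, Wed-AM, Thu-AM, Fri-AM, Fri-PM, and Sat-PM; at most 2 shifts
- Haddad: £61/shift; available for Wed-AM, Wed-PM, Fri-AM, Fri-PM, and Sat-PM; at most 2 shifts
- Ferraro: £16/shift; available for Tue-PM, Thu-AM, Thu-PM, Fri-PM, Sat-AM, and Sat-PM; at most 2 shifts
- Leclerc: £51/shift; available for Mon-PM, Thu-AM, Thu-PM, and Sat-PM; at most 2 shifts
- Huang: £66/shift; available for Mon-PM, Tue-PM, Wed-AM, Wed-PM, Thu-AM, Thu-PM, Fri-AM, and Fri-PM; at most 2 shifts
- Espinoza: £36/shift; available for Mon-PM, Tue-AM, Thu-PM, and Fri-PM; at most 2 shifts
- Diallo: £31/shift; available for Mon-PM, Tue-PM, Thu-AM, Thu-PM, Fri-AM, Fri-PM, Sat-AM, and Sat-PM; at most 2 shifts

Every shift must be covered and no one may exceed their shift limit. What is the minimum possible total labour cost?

£447

Wed-PM can only be covered by Haddad and Huang, so that assignment is forced.
Picking the cheapest available tutor for each shift independently would cost £327, but that ignores the shift limits.
An optimal schedule: Mon-PM→Diallo, Tue-AM→Beaumont, Tue-PM→Ferraro, Wed-AM→Beaumont, Wed-PM→Haddad+Huang, Thu-AM→Leclerc, Thu-PM→Espinoza, Fri-AM→Diallo, Fri-PM→Espinoza, Sat-AM→Ferraro, Sat-PM→Leclerc.
Total: 31 + 26 + 16 + 26 + 61 + 66 + 51 + 36 + 31 + 36 + 16 + 51 = £447.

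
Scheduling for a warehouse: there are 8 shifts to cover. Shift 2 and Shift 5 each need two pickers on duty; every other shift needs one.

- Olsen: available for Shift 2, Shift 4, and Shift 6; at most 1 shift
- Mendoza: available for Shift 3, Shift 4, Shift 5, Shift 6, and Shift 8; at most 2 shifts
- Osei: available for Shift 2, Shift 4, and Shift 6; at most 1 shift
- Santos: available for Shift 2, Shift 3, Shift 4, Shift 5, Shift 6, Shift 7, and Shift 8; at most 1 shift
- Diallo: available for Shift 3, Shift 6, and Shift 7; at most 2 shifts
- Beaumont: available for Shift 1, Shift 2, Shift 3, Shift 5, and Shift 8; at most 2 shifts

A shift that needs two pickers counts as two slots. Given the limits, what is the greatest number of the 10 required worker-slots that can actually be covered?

9

Total capacity across all pickers is 1+2+1+1+2+2 = 9, and 10 slots are needed, so at most 9 can be filled.
An assignment achieving 9: Shift 1→Beaumont, Shift 2→Olsen+Osei, Shift 3→Diallo, Shift 5→Mendoza+Beaumont, Shift 6→Diallo, Shift 7→Santos, Shift 8→Mendoza.
Loads: Olsen 1/1, Mendoza 2/2, Osei 1/1, Santos 1/1, Diallo 2/2, Beaumont 2/2.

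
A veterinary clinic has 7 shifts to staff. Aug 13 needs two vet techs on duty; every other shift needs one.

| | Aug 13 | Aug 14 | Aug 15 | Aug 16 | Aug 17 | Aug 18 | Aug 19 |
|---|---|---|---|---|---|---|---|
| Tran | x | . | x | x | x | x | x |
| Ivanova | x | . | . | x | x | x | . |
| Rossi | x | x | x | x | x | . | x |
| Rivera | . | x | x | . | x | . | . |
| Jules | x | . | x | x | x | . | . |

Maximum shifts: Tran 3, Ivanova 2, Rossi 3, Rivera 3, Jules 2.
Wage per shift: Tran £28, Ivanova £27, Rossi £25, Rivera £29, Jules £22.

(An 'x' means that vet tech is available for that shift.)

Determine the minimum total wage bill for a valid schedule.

£201

Picking the cheapest available vet tech for each shift independently would cost £190, but that ignores the shift limits.
An optimal schedule: Aug 13→Ivanova+Tran, Aug 14→Rossi, Aug 15→Jules, Aug 16→Jules, Aug 17→Rossi, Aug 18→Ivanova, Aug 19→Rossi.
Total: 27 + 28 + 25 + 22 + 22 + 25 + 27 + 25 = £201.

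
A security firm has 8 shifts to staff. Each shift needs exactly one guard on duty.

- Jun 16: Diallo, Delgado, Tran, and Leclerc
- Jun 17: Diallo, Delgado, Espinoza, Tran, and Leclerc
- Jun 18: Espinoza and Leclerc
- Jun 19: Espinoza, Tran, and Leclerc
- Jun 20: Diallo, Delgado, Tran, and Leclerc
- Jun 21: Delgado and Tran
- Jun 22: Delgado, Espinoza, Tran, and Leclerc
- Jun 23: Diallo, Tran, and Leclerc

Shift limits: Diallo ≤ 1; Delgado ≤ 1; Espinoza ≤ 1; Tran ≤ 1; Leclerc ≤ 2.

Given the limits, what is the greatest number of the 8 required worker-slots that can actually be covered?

6

Total capacity across all guards is 1+1+1+1+2 = 6, and 8 slots are needed, so at most 6 can be filled.
An assignment achieving 6: Jun 16→Leclerc, Jun 18→Espinoza, Jun 19→Tran, Jun 20→Leclerc, Jun 21→Delgado, Jun 23→Diallo.
Loads: Diallo 1/1, Delgado 1/1, Espinoza 1/1, Tran 1/1, Leclerc 2/2.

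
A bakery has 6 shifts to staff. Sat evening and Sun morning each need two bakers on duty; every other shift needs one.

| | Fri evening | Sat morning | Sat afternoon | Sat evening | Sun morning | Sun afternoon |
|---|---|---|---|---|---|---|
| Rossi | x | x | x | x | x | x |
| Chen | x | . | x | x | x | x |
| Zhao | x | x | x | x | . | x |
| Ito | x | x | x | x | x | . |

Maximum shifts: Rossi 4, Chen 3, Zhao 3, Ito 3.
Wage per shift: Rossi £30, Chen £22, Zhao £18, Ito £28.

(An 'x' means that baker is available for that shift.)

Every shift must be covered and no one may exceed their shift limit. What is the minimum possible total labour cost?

Picking the cheapest available baker for each shift independently would cost £162, but that ignores the shift limits.
An optimal schedule: Fri evening→Zhao, Sat morning→Zhao, Sat afternoon→Chen, Sat evening→Chen+Ito, Sun morning→Chen+Ito, Sun afternoon→Zhao.
Total: 18 + 18 + 22 + 22 + 28 + 22 + 28 + 18 = £176.

£176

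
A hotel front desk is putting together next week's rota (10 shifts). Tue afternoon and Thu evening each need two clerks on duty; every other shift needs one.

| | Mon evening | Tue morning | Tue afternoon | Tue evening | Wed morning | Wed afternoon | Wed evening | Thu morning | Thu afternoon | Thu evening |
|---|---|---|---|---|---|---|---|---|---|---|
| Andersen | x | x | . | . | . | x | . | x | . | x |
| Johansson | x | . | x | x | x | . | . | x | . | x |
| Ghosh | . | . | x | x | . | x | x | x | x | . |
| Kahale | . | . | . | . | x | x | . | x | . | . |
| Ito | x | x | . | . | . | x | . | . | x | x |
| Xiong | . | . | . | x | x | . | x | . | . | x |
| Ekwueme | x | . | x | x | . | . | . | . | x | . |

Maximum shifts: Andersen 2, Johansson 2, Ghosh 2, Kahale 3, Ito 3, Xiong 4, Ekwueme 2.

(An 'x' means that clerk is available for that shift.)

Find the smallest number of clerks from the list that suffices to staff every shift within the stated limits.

12 slots to fill and no one can take more than 4, so at least ⌈12/4⌉ = 3 clerks are needed.
No set of 4 clerks can cover every shift (each such set leaves at least one shift with no one available or exceeds a cap).
Andersen, Johansson, Ghosh, Kahale, and Ito alone can cover everything: Mon evening→Ito, Tue morning→Andersen, Tue afternoon→Johansson+Ghosh, Tue evening→Johansson, Wed morning→Kahale, Wed afternoon→Kahale, Wed evening→Ghosh, Thu morning→Kahale, Thu afternoon→Ito, Thu evening→Andersen+Ito.

5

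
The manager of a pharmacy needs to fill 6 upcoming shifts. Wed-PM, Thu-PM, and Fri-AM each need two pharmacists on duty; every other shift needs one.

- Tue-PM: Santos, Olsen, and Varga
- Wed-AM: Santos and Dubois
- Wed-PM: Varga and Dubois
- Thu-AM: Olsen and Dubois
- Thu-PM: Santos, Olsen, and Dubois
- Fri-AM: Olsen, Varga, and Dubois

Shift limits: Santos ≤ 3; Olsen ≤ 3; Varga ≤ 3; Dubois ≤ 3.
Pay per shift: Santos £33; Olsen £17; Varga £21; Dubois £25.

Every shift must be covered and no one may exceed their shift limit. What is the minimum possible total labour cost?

Wed-PM can only be covered by Varga and Dubois, so that assignment is forced.
Picking the cheapest available pharmacist for each shift independently would cost £185, but that ignores the shift limits.
An optimal schedule: Tue-PM→Varga, Wed-AM→Dubois, Wed-PM→Varga+Dubois, Thu-AM→Olsen, Thu-PM→Olsen+Dubois, Fri-AM→Olsen+Varga.
Total: 21 + 25 + 21 + 25 + 17 + 17 + 25 + 17 + 21 = £189.

£189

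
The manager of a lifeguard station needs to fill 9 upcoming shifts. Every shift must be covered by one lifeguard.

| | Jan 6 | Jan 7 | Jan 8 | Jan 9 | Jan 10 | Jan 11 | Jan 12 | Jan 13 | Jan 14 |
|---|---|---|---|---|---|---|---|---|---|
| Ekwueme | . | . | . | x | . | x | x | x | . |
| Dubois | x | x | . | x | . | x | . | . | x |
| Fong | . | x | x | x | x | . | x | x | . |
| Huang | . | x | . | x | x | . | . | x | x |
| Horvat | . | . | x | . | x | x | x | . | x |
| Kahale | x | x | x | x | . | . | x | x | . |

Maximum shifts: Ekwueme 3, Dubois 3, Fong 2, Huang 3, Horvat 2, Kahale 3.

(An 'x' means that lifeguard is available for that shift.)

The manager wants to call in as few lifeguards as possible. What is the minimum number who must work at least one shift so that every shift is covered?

9 slots to fill and no one can take more than 3, so at least ⌈9/3⌉ = 3 lifeguards are needed.
Ekwueme, Huang, and Kahale alone can cover everything: Jan 6→Kahale, Jan 7→Huang, Jan 8→Kahale, Jan 9→Ekwueme, Jan 10→Huang, Jan 11→Ekwueme, Jan 12→Ekwueme, Jan 13→Kahale, Jan 14→Huang.

3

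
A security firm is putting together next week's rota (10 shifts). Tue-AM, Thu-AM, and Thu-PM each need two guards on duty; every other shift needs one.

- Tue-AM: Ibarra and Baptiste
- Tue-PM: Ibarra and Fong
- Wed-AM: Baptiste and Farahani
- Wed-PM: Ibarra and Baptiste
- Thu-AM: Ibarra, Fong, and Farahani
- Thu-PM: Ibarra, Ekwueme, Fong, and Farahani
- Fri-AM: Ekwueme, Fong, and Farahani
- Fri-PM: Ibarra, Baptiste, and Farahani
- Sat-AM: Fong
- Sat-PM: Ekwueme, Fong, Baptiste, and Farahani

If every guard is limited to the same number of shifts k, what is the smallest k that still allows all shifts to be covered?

With 5 guards and 13 worker-slots to fill, someone must work at least ⌈13/5⌉ = 3 shifts, so k ≥ 3.
k = 3 works: Tue-AM→Ibarra+Baptiste, Tue-PM→Ibarra, Wed-AM→Baptiste, Wed-PM→Ibarra, Thu-AM→Fong+Farahani, Thu-PM→Ekwueme+Fong, Fri-AM→Ekwueme, Fri-PM→Baptiste, Sat-AM→Fong, Sat-PM→Ekwueme.
Loads: Ibarra 3, Ekwueme 3, Fong 3, Baptiste 3, Farahani 1 — all ≤ 3.

3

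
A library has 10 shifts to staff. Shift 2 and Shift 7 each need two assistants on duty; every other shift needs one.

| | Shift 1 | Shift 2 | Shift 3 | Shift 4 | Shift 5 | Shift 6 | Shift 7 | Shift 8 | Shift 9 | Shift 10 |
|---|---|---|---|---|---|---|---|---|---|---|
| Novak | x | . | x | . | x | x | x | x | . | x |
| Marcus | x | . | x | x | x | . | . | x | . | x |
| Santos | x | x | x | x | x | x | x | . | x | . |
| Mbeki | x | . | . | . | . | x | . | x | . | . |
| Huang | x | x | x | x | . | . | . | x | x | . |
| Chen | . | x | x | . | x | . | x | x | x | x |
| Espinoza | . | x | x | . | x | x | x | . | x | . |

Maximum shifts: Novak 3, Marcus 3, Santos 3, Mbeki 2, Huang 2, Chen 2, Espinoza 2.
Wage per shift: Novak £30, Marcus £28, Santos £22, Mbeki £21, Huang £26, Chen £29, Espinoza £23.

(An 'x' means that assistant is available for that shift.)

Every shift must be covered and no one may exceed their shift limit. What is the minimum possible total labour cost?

£290

Picking the cheapest available assistant for each shift independently would cost £269, but that ignores the shift limits.
An optimal schedule: Shift 1→Mbeki, Shift 2→Espinoza+Huang, Shift 3→Marcus, Shift 4→Santos, Shift 5→Marcus, Shift 6→Mbeki, Shift 7→Santos+Espinoza, Shift 8→Huang, Shift 9→Santos, Shift 10→Marcus.
Total: 21 + 23 + 26 + 28 + 22 + 28 + 21 + 22 + 23 + 26 + 22 + 28 = £290.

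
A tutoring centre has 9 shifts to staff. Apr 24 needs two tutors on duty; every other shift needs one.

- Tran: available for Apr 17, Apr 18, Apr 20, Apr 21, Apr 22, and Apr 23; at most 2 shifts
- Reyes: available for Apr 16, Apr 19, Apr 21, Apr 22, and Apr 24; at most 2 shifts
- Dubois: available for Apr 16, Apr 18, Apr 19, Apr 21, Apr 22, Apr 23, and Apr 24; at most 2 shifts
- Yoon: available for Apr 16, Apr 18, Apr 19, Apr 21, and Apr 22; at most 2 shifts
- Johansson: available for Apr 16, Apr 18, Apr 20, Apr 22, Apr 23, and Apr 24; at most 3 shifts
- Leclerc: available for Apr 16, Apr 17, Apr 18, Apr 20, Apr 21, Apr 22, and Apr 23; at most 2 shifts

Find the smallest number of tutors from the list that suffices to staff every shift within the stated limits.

5

10 slots to fill and no one can take more than 3, so at least ⌈10/3⌉ = 4 tutors are needed.
Any 4 tutors together have capacity at most 3+2+2+2 = 9 < 10 slots, so 4 can never suffice.
Tran, Reyes, Dubois, Yoon, and Johansson alone can cover everything: Apr 16→Yoon, Apr 17→Tran, Apr 18→Johansson, Apr 19→Reyes, Apr 20→Tran, Apr 21→Yoon, Apr 22→Johansson, Apr 23→Dubois, Apr 24→Reyes+Dubois.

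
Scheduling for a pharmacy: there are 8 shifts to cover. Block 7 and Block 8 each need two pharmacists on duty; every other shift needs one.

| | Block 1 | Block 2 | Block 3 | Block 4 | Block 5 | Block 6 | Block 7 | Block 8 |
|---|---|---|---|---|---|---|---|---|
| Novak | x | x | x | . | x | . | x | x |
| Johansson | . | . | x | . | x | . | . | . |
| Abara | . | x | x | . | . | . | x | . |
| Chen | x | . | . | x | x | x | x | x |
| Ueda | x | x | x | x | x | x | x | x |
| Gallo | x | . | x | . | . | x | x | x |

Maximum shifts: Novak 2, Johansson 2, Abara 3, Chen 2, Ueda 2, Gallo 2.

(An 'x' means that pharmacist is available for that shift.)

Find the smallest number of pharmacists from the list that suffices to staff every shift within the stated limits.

10 slots to fill and no one can take more than 3, so at least ⌈10/3⌉ = 4 pharmacists are needed.
Any 4 pharmacists together have capacity at most 3+2+2+2 = 9 < 10 slots, so 4 can never suffice.
Novak, Johansson, Abara, Chen, and Ueda alone can cover everything: Block 1→Novak, Block 2→Abara, Block 3→Johansson, Block 4→Chen, Block 5→Johansson, Block 6→Chen, Block 7→Abara+Ueda, Block 8→Novak+Ueda.

5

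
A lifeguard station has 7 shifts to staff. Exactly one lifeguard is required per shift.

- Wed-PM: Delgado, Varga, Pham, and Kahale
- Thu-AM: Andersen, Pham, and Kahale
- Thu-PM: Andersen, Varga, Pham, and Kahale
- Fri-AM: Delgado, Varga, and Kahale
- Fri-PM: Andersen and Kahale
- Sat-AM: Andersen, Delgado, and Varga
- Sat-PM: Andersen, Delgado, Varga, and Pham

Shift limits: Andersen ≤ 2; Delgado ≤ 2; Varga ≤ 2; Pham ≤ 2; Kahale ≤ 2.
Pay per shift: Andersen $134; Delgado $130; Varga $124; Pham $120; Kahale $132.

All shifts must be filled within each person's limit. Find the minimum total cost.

Picking the cheapest available lifeguard for each shift independently would cost $860, but that ignores the shift limits.
An optimal schedule: Wed-PM→Delgado, Thu-AM→Pham, Thu-PM→Pham, Fri-AM→Varga, Fri-PM→Kahale, Sat-AM→Varga, Sat-PM→Delgado.
Total: 130 + 120 + 120 + 124 + 132 + 124 + 130 = $880.

$880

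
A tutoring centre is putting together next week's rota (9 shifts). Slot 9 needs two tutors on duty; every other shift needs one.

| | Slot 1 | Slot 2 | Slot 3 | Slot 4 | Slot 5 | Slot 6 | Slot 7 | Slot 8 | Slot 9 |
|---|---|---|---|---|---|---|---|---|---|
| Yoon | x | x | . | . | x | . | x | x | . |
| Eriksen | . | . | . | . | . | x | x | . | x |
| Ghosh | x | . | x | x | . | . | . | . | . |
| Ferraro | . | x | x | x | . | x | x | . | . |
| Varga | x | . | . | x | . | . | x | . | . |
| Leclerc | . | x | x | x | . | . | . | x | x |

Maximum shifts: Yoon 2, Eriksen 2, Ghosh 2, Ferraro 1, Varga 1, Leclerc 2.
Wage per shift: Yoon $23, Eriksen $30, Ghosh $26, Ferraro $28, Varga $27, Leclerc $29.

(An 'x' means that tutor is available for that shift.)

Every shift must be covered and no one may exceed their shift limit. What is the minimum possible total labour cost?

$271

Slot 5 can only be covered by Yoon, so that assignment is forced.
Slot 9 can only be covered by Eriksen and Leclerc, so that assignment is forced.
Picking the cheapest available tutor for each shift independently would cost $254, but that ignores the shift limits.
An optimal schedule: Slot 1→Ghosh, Slot 2→Ferraro, Slot 3→Ghosh, Slot 4→Leclerc, Slot 5→Yoon, Slot 6→Eriksen, Slot 7→Varga, Slot 8→Yoon, Slot 9→Eriksen+Leclerc.
Total: 26 + 28 + 26 + 29 + 23 + 30 + 27 + 23 + 30 + 29 = $271.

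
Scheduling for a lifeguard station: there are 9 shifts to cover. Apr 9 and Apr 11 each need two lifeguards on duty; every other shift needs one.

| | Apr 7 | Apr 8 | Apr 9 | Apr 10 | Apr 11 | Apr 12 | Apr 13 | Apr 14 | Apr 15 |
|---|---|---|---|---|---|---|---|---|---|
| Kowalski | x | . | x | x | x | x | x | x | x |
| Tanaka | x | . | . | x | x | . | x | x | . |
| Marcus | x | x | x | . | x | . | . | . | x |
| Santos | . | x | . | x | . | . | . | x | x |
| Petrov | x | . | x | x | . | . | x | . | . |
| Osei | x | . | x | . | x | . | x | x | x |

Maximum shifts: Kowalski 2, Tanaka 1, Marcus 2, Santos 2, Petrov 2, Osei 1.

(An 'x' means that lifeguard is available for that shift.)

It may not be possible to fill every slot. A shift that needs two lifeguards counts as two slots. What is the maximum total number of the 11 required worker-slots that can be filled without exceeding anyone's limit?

10

Total capacity across all lifeguards is 2+1+2+2+2+1 = 10, and 11 slots are needed, so at most 10 can be filled.
An assignment achieving 10: Apr 7→Petrov, Apr 8→Marcus, Apr 9→Kowalski+Marcus, Apr 10→Tanaka, Apr 11→Osei, Apr 12→Kowalski, Apr 13→Petrov, Apr 14→Santos, Apr 15→Santos.
Loads: Kowalski 2/2, Tanaka 1/1, Marcus 2/2, Santos 2/2, Petrov 2/2, Osei 1/1.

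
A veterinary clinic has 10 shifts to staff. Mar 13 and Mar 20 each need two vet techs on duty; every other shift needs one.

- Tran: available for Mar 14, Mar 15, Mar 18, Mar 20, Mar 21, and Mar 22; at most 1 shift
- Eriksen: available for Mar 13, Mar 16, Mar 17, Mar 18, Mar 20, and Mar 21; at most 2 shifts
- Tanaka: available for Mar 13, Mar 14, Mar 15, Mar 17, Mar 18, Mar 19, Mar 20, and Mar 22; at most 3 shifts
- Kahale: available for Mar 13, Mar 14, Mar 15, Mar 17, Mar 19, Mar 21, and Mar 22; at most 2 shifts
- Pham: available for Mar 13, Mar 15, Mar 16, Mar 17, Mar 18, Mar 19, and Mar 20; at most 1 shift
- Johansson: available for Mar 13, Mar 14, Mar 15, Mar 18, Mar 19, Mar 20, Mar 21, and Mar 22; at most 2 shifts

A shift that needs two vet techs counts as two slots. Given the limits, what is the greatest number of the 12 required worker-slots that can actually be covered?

Total capacity across all vet techs is 1+2+3+2+1+2 = 11, and 12 slots are needed, so at most 11 can be filled.
An assignment achieving 11: Mar 13→Tanaka+Kahale, Mar 14→Tran, Mar 15→Pham, Mar 16→Eriksen, Mar 17→Eriksen, Mar 18→Johansson, Mar 19→Tanaka, Mar 20→Johansson, Mar 21→Kahale, Mar 22→Tanaka.
Loads: Tran 1/1, Eriksen 2/2, Tanaka 3/3, Kahale 2/2, Pham 1/1, Johansson 2/2.

11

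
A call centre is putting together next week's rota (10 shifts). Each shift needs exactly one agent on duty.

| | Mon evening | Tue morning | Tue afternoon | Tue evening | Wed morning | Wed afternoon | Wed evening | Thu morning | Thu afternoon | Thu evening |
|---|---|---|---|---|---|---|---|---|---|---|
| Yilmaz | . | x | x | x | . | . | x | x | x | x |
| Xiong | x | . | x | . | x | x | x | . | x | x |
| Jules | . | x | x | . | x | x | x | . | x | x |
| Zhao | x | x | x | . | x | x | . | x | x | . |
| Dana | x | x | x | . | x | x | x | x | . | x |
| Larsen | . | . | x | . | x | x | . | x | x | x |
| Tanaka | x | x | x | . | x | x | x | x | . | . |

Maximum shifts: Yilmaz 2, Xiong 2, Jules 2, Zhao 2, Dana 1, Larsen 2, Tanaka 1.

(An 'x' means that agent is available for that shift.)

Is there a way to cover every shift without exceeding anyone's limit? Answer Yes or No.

Tue evening can only be covered by Yilmaz, so that assignment is forced.
One valid schedule: Mon evening→Xiong, Tue morning→Yilmaz, Tue afternoon→Larsen, Tue evening→Yilmaz, Wed morning→Zhao, Wed afternoon→Dana, Wed evening→Xiong, Thu morning→Zhao, Thu afternoon→Jules, Thu evening→Jules.
Loads: Yilmaz 2/2, Xiong 2/2, Jules 2/2, Zhao 2/2, Dana 1/1, Larsen 1/2, Tanaka 0/1 — all within limits.

Yes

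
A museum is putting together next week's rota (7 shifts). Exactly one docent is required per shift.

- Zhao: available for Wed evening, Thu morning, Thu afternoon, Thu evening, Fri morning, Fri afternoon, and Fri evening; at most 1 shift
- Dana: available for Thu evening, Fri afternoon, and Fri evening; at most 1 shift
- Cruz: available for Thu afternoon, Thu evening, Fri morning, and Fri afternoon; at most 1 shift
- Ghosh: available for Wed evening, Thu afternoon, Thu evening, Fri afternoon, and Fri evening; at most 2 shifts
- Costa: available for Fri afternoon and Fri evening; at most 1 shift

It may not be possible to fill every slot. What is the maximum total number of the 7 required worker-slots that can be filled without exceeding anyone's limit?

Total capacity across all docents is 1+1+1+2+1 = 6, and 7 slots are needed, so at most 6 can be filled.
An assignment achieving 6: Wed evening→Ghosh, Thu morning→Zhao, Thu afternoon→Ghosh, Thu evening→Dana, Fri morning→Cruz, Fri evening→Costa.
Loads: Zhao 1/1, Dana 1/1, Cruz 1/1, Ghosh 2/2, Costa 1/1.

6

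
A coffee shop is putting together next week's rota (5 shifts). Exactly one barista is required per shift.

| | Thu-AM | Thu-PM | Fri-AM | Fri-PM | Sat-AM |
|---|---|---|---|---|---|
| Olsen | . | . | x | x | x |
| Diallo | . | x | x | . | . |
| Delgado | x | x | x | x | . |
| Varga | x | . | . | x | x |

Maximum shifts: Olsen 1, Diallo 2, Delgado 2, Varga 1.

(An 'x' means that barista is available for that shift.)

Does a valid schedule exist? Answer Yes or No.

One valid schedule: Thu-AM→Delgado, Thu-PM→Diallo, Fri-AM→Diallo, Fri-PM→Delgado, Sat-AM→Olsen.
Loads: Olsen 1/1, Diallo 2/2, Delgado 2/2, Varga 0/1 — all within limits.

Yes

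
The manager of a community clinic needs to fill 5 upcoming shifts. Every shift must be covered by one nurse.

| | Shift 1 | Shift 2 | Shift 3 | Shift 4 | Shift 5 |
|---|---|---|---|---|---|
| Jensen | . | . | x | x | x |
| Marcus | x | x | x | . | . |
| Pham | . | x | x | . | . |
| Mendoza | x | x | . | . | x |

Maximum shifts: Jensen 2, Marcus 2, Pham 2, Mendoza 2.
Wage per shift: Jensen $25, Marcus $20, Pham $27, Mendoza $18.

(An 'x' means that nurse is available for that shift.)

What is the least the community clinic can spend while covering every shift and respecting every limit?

$101

Shift 4 can only be covered by Jensen, so that assignment is forced.
Picking the cheapest available nurse for each shift independently would cost $99, but that ignores the shift limits.
An optimal schedule: Shift 1→Mendoza, Shift 2→Marcus, Shift 3→Marcus, Shift 4→Jensen, Shift 5→Mendoza.
Total: 18 + 20 + 20 + 25 + 18 = $101.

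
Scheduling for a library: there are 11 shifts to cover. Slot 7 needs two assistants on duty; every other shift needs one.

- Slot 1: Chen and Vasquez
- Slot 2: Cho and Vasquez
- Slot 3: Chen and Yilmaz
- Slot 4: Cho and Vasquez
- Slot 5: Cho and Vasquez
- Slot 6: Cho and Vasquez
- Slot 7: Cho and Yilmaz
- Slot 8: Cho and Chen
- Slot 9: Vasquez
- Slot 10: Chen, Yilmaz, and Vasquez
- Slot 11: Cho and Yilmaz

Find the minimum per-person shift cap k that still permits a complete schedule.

With 4 assistants and 12 worker-slots to fill, someone must work at least ⌈12/4⌉ = 3 shifts, so k ≥ 3.
k = 3 works: Slot 1→Chen, Slot 2→Cho, Slot 3→Chen, Slot 4→Cho, Slot 5→Vasquez, Slot 6→Vasquez, Slot 7→Cho+Yilmaz, Slot 8→Chen, Slot 9→Vasquez, Slot 10→Yilmaz, Slot 11→Yilmaz.
Loads: Cho 3, Chen 3, Yilmaz 3, Vasquez 3 — all ≤ 3.

3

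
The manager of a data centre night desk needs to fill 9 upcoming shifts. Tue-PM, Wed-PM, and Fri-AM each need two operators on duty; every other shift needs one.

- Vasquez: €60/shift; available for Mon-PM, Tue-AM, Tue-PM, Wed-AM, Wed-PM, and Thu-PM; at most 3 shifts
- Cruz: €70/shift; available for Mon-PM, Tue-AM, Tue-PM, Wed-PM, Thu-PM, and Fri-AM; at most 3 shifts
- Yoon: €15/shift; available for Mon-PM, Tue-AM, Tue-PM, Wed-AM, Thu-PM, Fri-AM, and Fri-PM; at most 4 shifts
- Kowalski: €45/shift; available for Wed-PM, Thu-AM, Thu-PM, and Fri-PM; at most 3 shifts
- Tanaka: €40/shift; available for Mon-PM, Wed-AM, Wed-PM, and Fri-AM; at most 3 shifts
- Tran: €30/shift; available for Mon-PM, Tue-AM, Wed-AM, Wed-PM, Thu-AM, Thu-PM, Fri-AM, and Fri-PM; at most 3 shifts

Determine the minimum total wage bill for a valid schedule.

€375

Picking the cheapest available operator for each shift independently would cost €295, but that ignores the shift limits.
An optimal schedule: Mon-PM→Tanaka, Tue-AM→Yoon, Tue-PM→Yoon+Vasquez, Wed-AM→Yoon, Wed-PM→Tanaka+Kowalski, Thu-AM→Tran, Thu-PM→Tran, Fri-AM→Tran+Tanaka, Fri-PM→Yoon.
Total: 40 + 15 + 15 + 60 + 15 + 40 + 45 + 30 + 30 + 30 + 40 + 15 = €375.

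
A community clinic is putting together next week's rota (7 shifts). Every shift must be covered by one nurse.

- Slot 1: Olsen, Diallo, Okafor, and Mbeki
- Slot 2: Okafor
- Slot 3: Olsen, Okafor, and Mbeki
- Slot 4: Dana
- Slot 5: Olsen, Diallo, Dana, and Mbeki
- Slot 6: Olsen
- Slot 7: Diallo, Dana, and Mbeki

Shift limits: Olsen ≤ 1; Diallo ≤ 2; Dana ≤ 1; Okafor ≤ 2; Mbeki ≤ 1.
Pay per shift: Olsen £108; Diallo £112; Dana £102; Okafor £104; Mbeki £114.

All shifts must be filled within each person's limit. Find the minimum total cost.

Slot 2 can only be covered by Okafor, so that assignment is forced.
Slot 4 can only be covered by Dana, so that assignment is forced.
Slot 6 can only be covered by Olsen, so that assignment is forced.
Picking the cheapest available nurse for each shift independently would cost £726, but that ignores the shift limits.
An optimal schedule: Slot 1→Diallo, Slot 2→Okafor, Slot 3→Okafor, Slot 4→Dana, Slot 5→Mbeki, Slot 6→Olsen, Slot 7→Diallo.
Total: 112 + 104 + 104 + 102 + 114 + 108 + 112 = £756.

£756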